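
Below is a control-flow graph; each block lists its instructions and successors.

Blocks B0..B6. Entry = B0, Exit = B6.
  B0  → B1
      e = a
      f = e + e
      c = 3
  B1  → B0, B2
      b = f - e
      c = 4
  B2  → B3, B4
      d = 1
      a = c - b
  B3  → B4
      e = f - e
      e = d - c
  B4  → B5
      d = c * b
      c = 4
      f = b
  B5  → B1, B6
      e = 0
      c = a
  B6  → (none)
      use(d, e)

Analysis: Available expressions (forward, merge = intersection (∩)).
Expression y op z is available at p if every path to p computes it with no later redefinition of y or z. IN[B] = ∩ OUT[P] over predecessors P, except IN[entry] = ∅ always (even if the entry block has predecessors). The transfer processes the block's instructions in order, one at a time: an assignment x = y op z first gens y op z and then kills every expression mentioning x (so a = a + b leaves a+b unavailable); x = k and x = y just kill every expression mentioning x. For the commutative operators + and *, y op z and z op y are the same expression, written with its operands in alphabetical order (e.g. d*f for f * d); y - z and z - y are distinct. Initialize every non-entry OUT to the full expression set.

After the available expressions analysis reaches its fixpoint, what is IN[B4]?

Converged values:
  B0: | IN={} | OUT={e+e}
  B1: | IN={} | OUT={f-e}
  B2: | IN={f-e} | OUT={c-b, f-e}
  B3: | IN={c-b, f-e} | OUT={c-b, d-c}
  B4: | IN={c-b} | OUT={}
  B5: | IN={} | OUT={}
  B6: | IN={} | OUT={}

Merge at B4: IN[B4] = OUT[B2] ∩ OUT[B3] = {c-b}

Answer: {c-b}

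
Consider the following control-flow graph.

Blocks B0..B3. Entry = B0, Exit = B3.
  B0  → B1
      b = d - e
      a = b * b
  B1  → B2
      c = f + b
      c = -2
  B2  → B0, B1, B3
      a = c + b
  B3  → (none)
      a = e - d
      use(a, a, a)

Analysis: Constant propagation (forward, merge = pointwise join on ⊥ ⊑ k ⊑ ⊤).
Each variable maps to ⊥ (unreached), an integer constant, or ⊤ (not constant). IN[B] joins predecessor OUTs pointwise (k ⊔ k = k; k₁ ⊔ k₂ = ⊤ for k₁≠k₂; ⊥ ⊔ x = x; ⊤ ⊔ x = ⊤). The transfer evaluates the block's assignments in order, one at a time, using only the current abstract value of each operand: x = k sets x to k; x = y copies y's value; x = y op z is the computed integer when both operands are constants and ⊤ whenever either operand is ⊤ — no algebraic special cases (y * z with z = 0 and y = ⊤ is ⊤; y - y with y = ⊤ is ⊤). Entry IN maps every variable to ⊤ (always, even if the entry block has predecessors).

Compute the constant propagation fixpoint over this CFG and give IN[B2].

Converged values:
  B0: | IN=(all ⊤) | OUT=(all ⊤)
  B1: | IN=(all ⊤) | OUT={c:-2; rest ⊤}
  B2: | IN={c:-2; rest ⊤} | OUT={c:-2; rest ⊤}
  B3: | IN={c:-2; rest ⊤} | OUT={c:-2; rest ⊤}

Merge at B2: IN[B2] = OUT[B1] = {a: ⊤, b: ⊤, c: -2, d: ⊤, e: ⊤, f: ⊤}

Answer: {a: ⊤, b: ⊤, c: -2, d: ⊤, e: ⊤, f: ⊤}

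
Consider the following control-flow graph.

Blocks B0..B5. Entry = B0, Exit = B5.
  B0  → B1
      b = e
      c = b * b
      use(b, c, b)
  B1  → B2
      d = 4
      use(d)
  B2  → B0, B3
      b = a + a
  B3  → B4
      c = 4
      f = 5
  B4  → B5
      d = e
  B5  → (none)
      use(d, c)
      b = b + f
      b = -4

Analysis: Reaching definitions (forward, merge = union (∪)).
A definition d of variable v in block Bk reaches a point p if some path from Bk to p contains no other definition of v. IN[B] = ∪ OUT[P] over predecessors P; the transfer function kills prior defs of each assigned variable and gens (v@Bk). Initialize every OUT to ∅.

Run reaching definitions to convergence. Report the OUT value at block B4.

Converged values:
  B0: | IN={b@B2, c@B0, d@B1} | OUT={b@B0, c@B0, d@B1}
  B1: | IN={b@B0, c@B0, d@B1} | OUT={b@B0, c@B0, d@B1}
  B2: | IN={b@B0, c@B0, d@B1} | OUT={b@B2, c@B0, d@B1}
  B3: | IN={b@B2, c@B0, d@B1} | OUT={b@B2, c@B3, d@B1, f@B3}
  B4: | IN={b@B2, c@B3, d@B1, f@B3} | OUT={b@B2, c@B3, d@B4, f@B3}
  B5: | IN={b@B2, c@B3, d@B4, f@B3} | OUT={b@B5, c@B3, d@B4, f@B3}

Merge at B4: IN[B4] = OUT[B3] = {b@B2, c@B3, d@B1, f@B3}
Applying B4's transfer function to that IN value gives OUT[B4] (row B4 above).

Answer: {b@B2, c@B3, d@B4, f@B3}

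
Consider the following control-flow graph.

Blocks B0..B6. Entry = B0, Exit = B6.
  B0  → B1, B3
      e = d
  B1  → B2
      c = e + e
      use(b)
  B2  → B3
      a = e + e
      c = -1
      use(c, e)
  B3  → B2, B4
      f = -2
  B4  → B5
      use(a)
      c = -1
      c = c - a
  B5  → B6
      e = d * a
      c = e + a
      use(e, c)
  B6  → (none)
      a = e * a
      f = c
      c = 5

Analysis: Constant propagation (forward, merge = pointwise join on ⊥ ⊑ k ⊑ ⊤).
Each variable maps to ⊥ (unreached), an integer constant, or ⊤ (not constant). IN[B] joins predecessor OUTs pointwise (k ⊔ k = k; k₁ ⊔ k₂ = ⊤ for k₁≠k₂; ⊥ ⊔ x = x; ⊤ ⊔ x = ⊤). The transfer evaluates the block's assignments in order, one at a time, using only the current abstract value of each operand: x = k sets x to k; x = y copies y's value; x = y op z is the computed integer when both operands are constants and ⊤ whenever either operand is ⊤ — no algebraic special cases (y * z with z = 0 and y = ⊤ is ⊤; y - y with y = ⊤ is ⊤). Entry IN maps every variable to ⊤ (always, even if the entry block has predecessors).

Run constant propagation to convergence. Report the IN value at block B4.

Answer: {a: ⊤, b: ⊤, c: ⊤, d: ⊤, e: ⊤, f: -2}

Working:
Per-block solution:
  B0:   IN=(all ⊤)   OUT=(all ⊤)
  B1:   IN=(all ⊤)   OUT=(all ⊤)
  B2:   IN=(all ⊤)   OUT={c:-1; rest ⊤}
  B3:   IN=(all ⊤)   OUT={f:-2; rest ⊤}
  B4:   IN={f:-2; rest ⊤}   OUT={f:-2; rest ⊤}
  B5:   IN={f:-2; rest ⊤}   OUT={f:-2; rest ⊤}
  B6:   IN={f:-2; rest ⊤}   OUT={c:5; rest ⊤}

Merge at B4: IN[B4] = OUT[B3] = {a: ⊤, b: ⊤, c: ⊤, d: ⊤, e: ⊤, f: -2}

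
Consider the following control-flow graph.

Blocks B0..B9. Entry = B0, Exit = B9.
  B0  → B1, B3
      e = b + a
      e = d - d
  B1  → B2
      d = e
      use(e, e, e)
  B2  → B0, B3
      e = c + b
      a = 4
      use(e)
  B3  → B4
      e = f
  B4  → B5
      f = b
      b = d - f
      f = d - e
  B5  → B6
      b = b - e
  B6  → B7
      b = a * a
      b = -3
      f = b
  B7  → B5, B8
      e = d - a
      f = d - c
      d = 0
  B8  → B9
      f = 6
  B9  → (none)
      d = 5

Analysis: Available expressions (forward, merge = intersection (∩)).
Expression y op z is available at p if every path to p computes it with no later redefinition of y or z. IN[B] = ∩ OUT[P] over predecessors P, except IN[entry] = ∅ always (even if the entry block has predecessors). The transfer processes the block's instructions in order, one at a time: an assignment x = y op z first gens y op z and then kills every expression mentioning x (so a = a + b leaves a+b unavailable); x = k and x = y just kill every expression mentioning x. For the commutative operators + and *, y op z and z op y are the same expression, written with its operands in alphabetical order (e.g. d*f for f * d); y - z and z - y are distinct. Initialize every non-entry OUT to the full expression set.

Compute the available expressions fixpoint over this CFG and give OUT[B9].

Per-block solution:
  B0:  IN={}  OUT={a+b, d-d}
  B1:  IN={a+b, d-d}  OUT={a+b}
  B2:  IN={a+b}  OUT={b+c}
  B3:  IN={}  OUT={}
  B4:  IN={}  OUT={d-e}
  B5:  IN={}  OUT={}
  B6:  IN={}  OUT={a*a}
  B7:  IN={a*a}  OUT={a*a}
  B8:  IN={a*a}  OUT={a*a}
  B9:  IN={a*a}  OUT={a*a}

Merge at B9: IN[B9] = OUT[B8] = {a*a}
Applying B9's transfer function to that IN value gives OUT[B9] (row B9 above).

Answer: {a*a}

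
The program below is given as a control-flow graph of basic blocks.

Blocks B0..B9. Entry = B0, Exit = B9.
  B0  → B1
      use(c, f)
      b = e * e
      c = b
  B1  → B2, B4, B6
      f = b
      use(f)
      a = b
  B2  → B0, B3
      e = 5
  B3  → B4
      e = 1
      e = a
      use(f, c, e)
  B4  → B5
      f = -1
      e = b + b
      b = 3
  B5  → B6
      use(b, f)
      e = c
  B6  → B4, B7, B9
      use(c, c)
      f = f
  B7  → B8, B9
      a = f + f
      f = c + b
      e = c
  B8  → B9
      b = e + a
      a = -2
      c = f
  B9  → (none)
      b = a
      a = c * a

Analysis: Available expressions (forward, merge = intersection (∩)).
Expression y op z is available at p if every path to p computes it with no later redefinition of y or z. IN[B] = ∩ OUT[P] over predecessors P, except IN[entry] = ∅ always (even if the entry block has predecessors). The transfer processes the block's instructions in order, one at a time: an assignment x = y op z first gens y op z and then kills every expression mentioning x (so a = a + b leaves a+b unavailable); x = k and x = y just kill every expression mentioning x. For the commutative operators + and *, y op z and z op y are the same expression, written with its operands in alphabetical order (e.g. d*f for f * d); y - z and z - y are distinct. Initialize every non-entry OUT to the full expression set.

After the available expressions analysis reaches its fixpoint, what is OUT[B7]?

Converged values:
  B0: | IN={} | OUT={e*e}
  B1: | IN={e*e} | OUT={e*e}
  B2: | IN={e*e} | OUT={}
  B3: | IN={} | OUT={}
  B4: | IN={} | OUT={}
  B5: | IN={} | OUT={}
  B6: | IN={} | OUT={}
  B7: | IN={} | OUT={b+c}
  B8: | IN={b+c} | OUT={}
  B9: | IN={} | OUT={}

Merge at B7: IN[B7] = OUT[B6] = {}
Applying B7's transfer function to that IN value gives OUT[B7] (row B7 above).

Answer: {b+c}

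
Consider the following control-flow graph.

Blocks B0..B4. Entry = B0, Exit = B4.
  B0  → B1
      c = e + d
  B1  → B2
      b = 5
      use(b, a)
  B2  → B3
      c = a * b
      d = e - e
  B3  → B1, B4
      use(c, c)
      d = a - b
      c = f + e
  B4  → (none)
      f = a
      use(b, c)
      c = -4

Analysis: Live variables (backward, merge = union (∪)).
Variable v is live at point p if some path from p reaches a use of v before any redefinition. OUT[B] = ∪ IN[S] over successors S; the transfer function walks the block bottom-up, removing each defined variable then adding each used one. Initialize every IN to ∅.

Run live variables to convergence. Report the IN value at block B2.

Answer: {a, b, e, f}

Trace:
Per-block solution:
  B0:  IN={a, d, e, f}  OUT={a, e, f}
  B1:  IN={a, e, f}  OUT={a, b, e, f}
  B2:  IN={a, b, e, f}  OUT={a, b, c, e, f}
  B3:  IN={a, b, c, e, f}  OUT={a, b, c, e, f}
  B4:  IN={a, b, c}  OUT={}

Merge at B2: OUT[B2] = IN[B3] = {a, b, c, e, f}
Applying B2's transfer function to that OUT value gives IN[B2] (row B2 above).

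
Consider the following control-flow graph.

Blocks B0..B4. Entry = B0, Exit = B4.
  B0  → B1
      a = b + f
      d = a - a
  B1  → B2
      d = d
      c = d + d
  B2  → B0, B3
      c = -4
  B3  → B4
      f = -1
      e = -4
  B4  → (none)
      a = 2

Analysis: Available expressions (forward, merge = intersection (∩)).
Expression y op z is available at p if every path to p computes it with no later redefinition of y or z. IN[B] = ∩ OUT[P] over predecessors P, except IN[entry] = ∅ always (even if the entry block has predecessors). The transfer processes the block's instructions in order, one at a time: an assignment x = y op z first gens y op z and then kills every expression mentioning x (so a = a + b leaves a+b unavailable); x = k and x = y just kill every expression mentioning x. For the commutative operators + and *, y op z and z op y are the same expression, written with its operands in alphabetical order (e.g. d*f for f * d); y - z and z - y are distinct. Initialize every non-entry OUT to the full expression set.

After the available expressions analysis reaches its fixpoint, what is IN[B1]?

Answer: {a-a, b+f}

Derivation:
Fixpoint table:
  B0: | IN={} | OUT={a-a, b+f}
  B1: | IN={a-a, b+f} | OUT={a-a, b+f, d+d}
  B2: | IN={a-a, b+f, d+d} | OUT={a-a, b+f, d+d}
  B3: | IN={a-a, b+f, d+d} | OUT={a-a, d+d}
  B4: | IN={a-a, d+d} | OUT={d+d}

Merge at B1: IN[B1] = OUT[B0] = {a-a, b+f}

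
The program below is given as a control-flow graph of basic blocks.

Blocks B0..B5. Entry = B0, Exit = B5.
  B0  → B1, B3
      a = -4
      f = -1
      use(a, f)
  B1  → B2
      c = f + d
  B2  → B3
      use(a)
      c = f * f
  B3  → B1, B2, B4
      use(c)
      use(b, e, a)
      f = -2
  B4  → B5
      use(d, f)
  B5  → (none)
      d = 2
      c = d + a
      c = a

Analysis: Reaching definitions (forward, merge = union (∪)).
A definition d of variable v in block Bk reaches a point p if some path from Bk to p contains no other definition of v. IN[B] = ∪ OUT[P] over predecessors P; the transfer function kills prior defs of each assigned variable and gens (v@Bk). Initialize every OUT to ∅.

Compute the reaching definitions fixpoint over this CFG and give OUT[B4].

Answer: {a@B0, c@B2, f@B3}

Trace:
Fixpoint table:
  B0:   IN={}   OUT={a@B0, f@B0}
  B1:   IN={a@B0, c@B2, f@B0, f@B3}   OUT={a@B0, c@B1, f@B0, f@B3}
  B2:   IN={a@B0, c@B1, c@B2, f@B0, f@B3}   OUT={a@B0, c@B2, f@B0, f@B3}
  B3:   IN={a@B0, c@B2, f@B0, f@B3}   OUT={a@B0, c@B2, f@B3}
  B4:   IN={a@B0, c@B2, f@B3}   OUT={a@B0, c@B2, f@B3}
  B5:   IN={a@B0, c@B2, f@B3}   OUT={a@B0, c@B5, d@B5, f@B3}

Merge at B4: IN[B4] = OUT[B3] = {a@B0, c@B2, f@B3}
Applying B4's transfer function to that IN value gives OUT[B4] (row B4 above).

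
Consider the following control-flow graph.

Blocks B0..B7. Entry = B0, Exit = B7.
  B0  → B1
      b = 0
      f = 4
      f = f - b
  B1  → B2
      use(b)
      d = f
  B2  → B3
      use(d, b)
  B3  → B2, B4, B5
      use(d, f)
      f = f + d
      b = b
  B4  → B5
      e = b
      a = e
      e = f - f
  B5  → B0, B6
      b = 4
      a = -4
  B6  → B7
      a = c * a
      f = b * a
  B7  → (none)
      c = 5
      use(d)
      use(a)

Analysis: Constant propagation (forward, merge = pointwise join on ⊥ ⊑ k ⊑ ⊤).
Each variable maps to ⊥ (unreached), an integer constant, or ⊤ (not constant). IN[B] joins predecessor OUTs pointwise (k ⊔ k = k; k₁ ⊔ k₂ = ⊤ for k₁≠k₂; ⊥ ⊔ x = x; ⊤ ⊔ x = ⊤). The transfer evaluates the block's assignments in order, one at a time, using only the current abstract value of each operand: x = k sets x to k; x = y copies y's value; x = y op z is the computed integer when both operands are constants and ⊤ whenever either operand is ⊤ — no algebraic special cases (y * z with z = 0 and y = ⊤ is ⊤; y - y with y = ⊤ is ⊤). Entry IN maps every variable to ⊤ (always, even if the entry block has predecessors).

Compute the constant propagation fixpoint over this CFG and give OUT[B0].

Answer: {a: ⊤, b: 0, c: ⊤, d: ⊤, e: ⊤, f: 4}

Trace:
Per-block solution:
  B0: | IN=(all ⊤) | OUT={b:0, f:4; rest ⊤}
  B1: | IN={b:0, f:4; rest ⊤} | OUT={b:0, d:4, f:4; rest ⊤}
  B2: | IN={b:0, d:4; rest ⊤} | OUT={b:0, d:4; rest ⊤}
  B3: | IN={b:0, d:4; rest ⊤} | OUT={b:0, d:4; rest ⊤}
  B4: | IN={b:0, d:4; rest ⊤} | OUT={a:0, b:0, d:4; rest ⊤}
  B5: | IN={b:0, d:4; rest ⊤} | OUT={a:-4, b:4, d:4; rest ⊤}
  B6: | IN={a:-4, b:4, d:4; rest ⊤} | OUT={b:4, d:4; rest ⊤}
  B7: | IN={b:4, d:4; rest ⊤} | OUT={b:4, c:5, d:4; rest ⊤}

Merge at B0 (entry node, so the boundary value (all ⊤) is joined with the incoming edge(s)): IN[B0] = (all ⊤) ⊔ OUT[B5] = {a: ⊤, b: ⊤, c: ⊤, d: ⊤, e: ⊤, f: ⊤}
Applying B0's transfer function to that IN value gives OUT[B0] (row B0 above).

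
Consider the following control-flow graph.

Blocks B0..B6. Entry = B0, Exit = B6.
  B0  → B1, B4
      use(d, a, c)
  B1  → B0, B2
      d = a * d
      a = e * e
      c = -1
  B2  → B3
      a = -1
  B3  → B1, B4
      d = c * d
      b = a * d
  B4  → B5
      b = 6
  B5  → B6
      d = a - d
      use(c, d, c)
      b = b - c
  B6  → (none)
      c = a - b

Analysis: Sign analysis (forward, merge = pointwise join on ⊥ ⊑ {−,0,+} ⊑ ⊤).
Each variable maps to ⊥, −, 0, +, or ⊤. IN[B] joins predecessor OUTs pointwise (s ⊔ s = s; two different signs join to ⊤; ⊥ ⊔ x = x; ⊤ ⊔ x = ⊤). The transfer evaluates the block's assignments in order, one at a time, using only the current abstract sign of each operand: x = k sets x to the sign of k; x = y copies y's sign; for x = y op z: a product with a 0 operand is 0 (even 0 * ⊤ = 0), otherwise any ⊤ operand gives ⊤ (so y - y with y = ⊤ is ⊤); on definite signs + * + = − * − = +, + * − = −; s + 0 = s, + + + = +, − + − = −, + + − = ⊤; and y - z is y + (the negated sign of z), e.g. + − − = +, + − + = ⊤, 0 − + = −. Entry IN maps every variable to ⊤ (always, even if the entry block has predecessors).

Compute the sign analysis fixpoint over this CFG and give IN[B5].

Converged values:
  B0:   IN=(all ⊤)   OUT=(all ⊤)
  B1:   IN=(all ⊤)   OUT={c:-; rest ⊤}
  B2:   IN={c:-; rest ⊤}   OUT={a:-, c:-; rest ⊤}
  B3:   IN={a:-, c:-; rest ⊤}   OUT={a:-, c:-; rest ⊤}
  B4:   IN=(all ⊤)   OUT={b:+; rest ⊤}
  B5:   IN={b:+; rest ⊤}   OUT=(all ⊤)
  B6:   IN=(all ⊤)   OUT=(all ⊤)

Merge at B5: IN[B5] = OUT[B4] = {a: ⊤, b: +, c: ⊤, d: ⊤, e: ⊤, f: ⊤}

Answer: {a: ⊤, b: +, c: ⊤, d: ⊤, e: ⊤, f: ⊤}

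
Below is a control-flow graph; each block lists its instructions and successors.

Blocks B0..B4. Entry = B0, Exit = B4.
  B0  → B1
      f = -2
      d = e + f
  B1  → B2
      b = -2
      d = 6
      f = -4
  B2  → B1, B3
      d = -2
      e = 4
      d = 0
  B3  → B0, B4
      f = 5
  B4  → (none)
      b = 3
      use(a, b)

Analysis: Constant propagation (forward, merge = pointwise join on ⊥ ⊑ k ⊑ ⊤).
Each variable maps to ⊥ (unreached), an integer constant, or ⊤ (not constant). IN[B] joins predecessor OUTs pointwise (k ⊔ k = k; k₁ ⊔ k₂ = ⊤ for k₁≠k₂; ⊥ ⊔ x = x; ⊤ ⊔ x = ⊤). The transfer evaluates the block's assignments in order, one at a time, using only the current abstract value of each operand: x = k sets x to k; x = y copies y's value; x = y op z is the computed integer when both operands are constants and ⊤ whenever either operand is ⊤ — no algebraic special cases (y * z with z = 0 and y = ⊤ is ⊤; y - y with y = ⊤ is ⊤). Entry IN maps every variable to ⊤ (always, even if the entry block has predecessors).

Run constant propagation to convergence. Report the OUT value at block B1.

Per-block solution:
  B0:   IN=(all ⊤)   OUT={f:-2; rest ⊤}
  B1:   IN=(all ⊤)   OUT={b:-2, d:6, f:-4; rest ⊤}
  B2:   IN={b:-2, d:6, f:-4; rest ⊤}   OUT={b:-2, d:0, e:4, f:-4; rest ⊤}
  B3:   IN={b:-2, d:0, e:4, f:-4; rest ⊤}   OUT={b:-2, d:0, e:4, f:5; rest ⊤}
  B4:   IN={b:-2, d:0, e:4, f:5; rest ⊤}   OUT={b:3, d:0, e:4, f:5; rest ⊤}

Merge at B1: IN[B1] = OUT[B0] ⊔ OUT[B2] = {a: ⊤, b: ⊤, c: ⊤, d: ⊤, e: ⊤, f: ⊤}
Applying B1's transfer function to that IN value gives OUT[B1] (row B1 above).

Answer: {a: ⊤, b: -2, c: ⊤, d: 6, e: ⊤, f: -4}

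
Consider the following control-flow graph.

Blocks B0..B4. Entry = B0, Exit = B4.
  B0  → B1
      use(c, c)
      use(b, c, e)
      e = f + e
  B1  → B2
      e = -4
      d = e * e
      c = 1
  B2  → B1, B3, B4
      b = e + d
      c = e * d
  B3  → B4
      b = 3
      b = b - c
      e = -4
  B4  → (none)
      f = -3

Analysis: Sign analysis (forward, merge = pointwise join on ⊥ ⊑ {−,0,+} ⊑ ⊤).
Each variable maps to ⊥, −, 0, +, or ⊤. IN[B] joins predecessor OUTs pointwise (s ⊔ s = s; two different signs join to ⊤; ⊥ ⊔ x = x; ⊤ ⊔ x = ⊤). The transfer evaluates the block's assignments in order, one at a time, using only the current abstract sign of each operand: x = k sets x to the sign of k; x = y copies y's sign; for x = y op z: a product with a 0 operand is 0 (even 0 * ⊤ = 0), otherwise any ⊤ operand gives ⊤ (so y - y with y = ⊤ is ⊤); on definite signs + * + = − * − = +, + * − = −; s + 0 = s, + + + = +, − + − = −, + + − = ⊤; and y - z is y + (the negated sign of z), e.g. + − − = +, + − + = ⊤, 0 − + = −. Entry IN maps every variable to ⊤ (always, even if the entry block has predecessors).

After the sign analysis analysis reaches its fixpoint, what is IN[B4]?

Per-block solution:
  B0:  IN=(all ⊤)  OUT=(all ⊤)
  B1:  IN=(all ⊤)  OUT={c:+, d:+, e:-; rest ⊤}
  B2:  IN={c:+, d:+, e:-; rest ⊤}  OUT={c:-, d:+, e:-; rest ⊤}
  B3:  IN={c:-, d:+, e:-; rest ⊤}  OUT={b:+, c:-, d:+, e:-; rest ⊤}
  B4:  IN={c:-, d:+, e:-; rest ⊤}  OUT={c:-, d:+, e:-, f:-; rest ⊤}

Merge at B4: IN[B4] = OUT[B2] ⊔ OUT[B3] = {a: ⊤, b: ⊤, c: -, d: +, e: -, f: ⊤}

Answer: {a: ⊤, b: ⊤, c: -, d: +, e: -, f: ⊤}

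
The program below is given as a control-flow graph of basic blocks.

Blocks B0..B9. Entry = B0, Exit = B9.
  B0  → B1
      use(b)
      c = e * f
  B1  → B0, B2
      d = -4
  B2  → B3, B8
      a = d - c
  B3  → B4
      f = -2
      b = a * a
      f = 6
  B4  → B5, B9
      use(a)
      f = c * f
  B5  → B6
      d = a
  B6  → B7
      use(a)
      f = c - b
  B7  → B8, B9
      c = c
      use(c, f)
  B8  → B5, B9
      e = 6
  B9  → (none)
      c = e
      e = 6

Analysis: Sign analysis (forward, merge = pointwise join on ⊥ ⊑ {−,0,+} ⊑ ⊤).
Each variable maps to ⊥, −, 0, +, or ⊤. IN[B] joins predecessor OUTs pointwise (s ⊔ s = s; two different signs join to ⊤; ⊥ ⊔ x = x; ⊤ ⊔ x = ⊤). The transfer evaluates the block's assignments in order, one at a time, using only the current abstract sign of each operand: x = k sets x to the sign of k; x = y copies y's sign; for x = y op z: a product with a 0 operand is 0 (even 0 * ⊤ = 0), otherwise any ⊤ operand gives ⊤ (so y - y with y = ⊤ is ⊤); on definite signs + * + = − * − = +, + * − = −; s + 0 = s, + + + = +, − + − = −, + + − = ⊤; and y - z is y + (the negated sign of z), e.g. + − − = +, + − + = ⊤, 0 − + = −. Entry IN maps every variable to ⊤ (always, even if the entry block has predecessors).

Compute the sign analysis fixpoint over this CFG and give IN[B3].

Answer: {a: ⊤, b: ⊤, c: ⊤, d: -, e: ⊤, f: ⊤}

Working:
Per-block solution:
  B0: | IN=(all ⊤) | OUT=(all ⊤)
  B1: | IN=(all ⊤) | OUT={d:-; rest ⊤}
  B2: | IN={d:-; rest ⊤} | OUT={d:-; rest ⊤}
  B3: | IN={d:-; rest ⊤} | OUT={d:-, f:+; rest ⊤}
  B4: | IN={d:-, f:+; rest ⊤} | OUT={d:-; rest ⊤}
  B5: | IN=(all ⊤) | OUT=(all ⊤)
  B6: | IN=(all ⊤) | OUT=(all ⊤)
  B7: | IN=(all ⊤) | OUT=(all ⊤)
  B8: | IN=(all ⊤) | OUT={e:+; rest ⊤}
  B9: | IN=(all ⊤) | OUT={e:+; rest ⊤}

Merge at B3: IN[B3] = OUT[B2] = {a: ⊤, b: ⊤, c: ⊤, d: -, e: ⊤, f: ⊤}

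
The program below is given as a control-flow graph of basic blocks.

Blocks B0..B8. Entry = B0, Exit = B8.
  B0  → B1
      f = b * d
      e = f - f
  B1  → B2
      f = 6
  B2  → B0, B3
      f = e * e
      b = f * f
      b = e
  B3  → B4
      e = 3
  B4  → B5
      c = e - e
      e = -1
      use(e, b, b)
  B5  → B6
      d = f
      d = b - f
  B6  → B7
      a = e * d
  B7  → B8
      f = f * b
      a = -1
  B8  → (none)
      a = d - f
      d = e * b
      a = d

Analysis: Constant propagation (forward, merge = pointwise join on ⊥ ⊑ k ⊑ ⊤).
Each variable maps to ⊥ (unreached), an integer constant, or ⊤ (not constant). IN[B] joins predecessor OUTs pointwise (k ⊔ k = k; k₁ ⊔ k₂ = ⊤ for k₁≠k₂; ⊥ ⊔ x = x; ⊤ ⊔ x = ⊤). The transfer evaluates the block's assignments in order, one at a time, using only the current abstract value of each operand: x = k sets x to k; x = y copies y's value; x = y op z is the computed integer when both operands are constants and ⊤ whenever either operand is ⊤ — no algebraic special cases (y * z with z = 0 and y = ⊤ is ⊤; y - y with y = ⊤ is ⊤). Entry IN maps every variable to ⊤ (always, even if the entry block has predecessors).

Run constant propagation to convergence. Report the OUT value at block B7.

Answer: {a: -1, b: ⊤, c: 0, d: ⊤, e: -1, f: ⊤}

Working:
Converged values:
  B0: | IN=(all ⊤) | OUT=(all ⊤)
  B1: | IN=(all ⊤) | OUT={f:6; rest ⊤}
  B2: | IN={f:6; rest ⊤} | OUT=(all ⊤)
  B3: | IN=(all ⊤) | OUT={e:3; rest ⊤}
  B4: | IN={e:3; rest ⊤} | OUT={c:0, e:-1; rest ⊤}
  B5: | IN={c:0, e:-1; rest ⊤} | OUT={c:0, e:-1; rest ⊤}
  B6: | IN={c:0, e:-1; rest ⊤} | OUT={c:0, e:-1; rest ⊤}
  B7: | IN={c:0, e:-1; rest ⊤} | OUT={a:-1, c:0, e:-1; rest ⊤}
  B8: | IN={a:-1, c:0, e:-1; rest ⊤} | OUT={c:0, e:-1; rest ⊤}

Merge at B7: IN[B7] = OUT[B6] = {a: ⊤, b: ⊤, c: 0, d: ⊤, e: -1, f: ⊤}
Applying B7's transfer function to that IN value gives OUT[B7] (row B7 above).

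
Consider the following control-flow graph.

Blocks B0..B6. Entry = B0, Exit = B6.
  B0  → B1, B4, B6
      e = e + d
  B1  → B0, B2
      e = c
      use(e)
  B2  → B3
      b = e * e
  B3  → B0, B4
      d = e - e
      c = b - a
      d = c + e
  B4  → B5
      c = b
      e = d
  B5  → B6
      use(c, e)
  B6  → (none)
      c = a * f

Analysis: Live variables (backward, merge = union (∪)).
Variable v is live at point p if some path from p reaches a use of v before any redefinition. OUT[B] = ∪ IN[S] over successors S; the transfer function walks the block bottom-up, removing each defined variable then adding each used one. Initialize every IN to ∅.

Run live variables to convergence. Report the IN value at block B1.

Answer: {a, b, c, d, f}

Working:
Converged values:
  B0:   IN={a, b, c, d, e, f}   OUT={a, b, c, d, f}
  B1:   IN={a, b, c, d, f}   OUT={a, b, c, d, e, f}
  B2:   IN={a, e, f}   OUT={a, b, e, f}
  B3:   IN={a, b, e, f}   OUT={a, b, c, d, e, f}
  B4:   IN={a, b, d, f}   OUT={a, c, e, f}
  B5:   IN={a, c, e, f}   OUT={a, f}
  B6:   IN={a, f}   OUT={}

Merge at B1: OUT[B1] = IN[B0] ⊔ IN[B2] = {a, b, c, d, e, f}
Applying B1's transfer function to that OUT value gives IN[B1] (row B1 above).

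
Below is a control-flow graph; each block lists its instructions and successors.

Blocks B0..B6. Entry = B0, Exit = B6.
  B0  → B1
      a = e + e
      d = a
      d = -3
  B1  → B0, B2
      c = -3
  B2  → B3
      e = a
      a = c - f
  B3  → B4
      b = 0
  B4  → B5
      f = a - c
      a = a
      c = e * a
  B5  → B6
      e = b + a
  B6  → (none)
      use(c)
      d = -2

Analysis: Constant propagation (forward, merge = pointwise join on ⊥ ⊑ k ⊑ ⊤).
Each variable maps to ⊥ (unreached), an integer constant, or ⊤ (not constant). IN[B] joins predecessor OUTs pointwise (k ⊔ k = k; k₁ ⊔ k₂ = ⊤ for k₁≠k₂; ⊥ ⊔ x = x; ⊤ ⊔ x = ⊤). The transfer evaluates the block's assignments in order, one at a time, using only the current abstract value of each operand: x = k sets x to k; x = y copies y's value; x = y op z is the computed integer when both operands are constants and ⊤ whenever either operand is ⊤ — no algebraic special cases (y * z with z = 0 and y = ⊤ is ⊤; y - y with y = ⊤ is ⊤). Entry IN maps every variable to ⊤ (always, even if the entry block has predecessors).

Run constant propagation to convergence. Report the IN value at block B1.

Fixpoint table:
  B0: | IN=(all ⊤) | OUT={d:-3; rest ⊤}
  B1: | IN={d:-3; rest ⊤} | OUT={c:-3, d:-3; rest ⊤}
  B2: | IN={c:-3, d:-3; rest ⊤} | OUT={c:-3, d:-3; rest ⊤}
  B3: | IN={c:-3, d:-3; rest ⊤} | OUT={b:0, c:-3, d:-3; rest ⊤}
  B4: | IN={b:0, c:-3, d:-3; rest ⊤} | OUT={b:0, d:-3; rest ⊤}
  B5: | IN={b:0, d:-3; rest ⊤} | OUT={b:0, d:-3; rest ⊤}
  B6: | IN={b:0, d:-3; rest ⊤} | OUT={b:0, d:-2; rest ⊤}

Merge at B1: IN[B1] = OUT[B0] = {a: ⊤, b: ⊤, c: ⊤, d: -3, e: ⊤, f: ⊤}

Answer: {a: ⊤, b: ⊤, c: ⊤, d: -3, e: ⊤, f: ⊤}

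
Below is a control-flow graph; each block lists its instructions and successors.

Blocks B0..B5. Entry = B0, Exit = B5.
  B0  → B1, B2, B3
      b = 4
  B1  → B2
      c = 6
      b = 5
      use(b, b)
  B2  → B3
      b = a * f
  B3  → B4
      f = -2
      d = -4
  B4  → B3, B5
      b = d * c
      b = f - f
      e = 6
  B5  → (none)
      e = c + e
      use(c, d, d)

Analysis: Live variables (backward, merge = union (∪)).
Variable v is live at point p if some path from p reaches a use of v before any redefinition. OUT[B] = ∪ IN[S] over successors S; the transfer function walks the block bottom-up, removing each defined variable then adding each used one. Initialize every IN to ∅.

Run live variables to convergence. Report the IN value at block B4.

Per-block solution:
  B0: | IN={a, c, f} | OUT={a, c, f}
  B1: | IN={a, f} | OUT={a, c, f}
  B2: | IN={a, c, f} | OUT={c}
  B3: | IN={c} | OUT={c, d, f}
  B4: | IN={c, d, f} | OUT={c, d, e}
  B5: | IN={c, d, e} | OUT={}

Merge at B4: OUT[B4] = IN[B3] ⊔ IN[B5] = {c, d, e}
Applying B4's transfer function to that OUT value gives IN[B4] (row B4 above).

Answer: {c, d, f}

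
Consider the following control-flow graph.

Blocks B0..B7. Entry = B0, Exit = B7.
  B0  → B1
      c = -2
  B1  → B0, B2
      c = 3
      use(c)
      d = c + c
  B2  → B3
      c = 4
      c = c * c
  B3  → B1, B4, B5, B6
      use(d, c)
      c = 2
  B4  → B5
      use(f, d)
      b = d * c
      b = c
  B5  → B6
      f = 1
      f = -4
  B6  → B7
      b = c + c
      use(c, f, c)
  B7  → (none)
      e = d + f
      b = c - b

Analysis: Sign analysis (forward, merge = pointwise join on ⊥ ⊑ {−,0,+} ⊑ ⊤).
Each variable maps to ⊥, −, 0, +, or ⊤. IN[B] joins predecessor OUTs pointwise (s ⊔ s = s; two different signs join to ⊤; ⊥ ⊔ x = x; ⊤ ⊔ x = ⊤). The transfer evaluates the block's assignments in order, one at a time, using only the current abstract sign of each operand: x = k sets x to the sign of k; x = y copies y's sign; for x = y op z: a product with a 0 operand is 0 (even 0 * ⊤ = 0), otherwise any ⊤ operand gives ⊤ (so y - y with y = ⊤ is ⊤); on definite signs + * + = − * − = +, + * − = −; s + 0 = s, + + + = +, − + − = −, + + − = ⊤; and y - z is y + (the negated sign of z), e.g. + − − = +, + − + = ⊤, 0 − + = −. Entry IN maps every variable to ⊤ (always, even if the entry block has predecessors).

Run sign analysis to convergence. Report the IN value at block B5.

Answer: {a: ⊤, b: ⊤, c: +, d: +, e: ⊤, f: ⊤}

Derivation:
Per-block solution:
  B0: | IN=(all ⊤) | OUT={c:-; rest ⊤}
  B1: | IN=(all ⊤) | OUT={c:+, d:+; rest ⊤}
  B2: | IN={c:+, d:+; rest ⊤} | OUT={c:+, d:+; rest ⊤}
  B3: | IN={c:+, d:+; rest ⊤} | OUT={c:+, d:+; rest ⊤}
  B4: | IN={c:+, d:+; rest ⊤} | OUT={b:+, c:+, d:+; rest ⊤}
  B5: | IN={c:+, d:+; rest ⊤} | OUT={c:+, d:+, f:-; rest ⊤}
  B6: | IN={c:+, d:+; rest ⊤} | OUT={b:+, c:+, d:+; rest ⊤}
  B7: | IN={b:+, c:+, d:+; rest ⊤} | OUT={c:+, d:+; rest ⊤}

Merge at B5: IN[B5] = OUT[B3] ⊔ OUT[B4] = {a: ⊤, b: ⊤, c: +, d: +, e: ⊤, f: ⊤}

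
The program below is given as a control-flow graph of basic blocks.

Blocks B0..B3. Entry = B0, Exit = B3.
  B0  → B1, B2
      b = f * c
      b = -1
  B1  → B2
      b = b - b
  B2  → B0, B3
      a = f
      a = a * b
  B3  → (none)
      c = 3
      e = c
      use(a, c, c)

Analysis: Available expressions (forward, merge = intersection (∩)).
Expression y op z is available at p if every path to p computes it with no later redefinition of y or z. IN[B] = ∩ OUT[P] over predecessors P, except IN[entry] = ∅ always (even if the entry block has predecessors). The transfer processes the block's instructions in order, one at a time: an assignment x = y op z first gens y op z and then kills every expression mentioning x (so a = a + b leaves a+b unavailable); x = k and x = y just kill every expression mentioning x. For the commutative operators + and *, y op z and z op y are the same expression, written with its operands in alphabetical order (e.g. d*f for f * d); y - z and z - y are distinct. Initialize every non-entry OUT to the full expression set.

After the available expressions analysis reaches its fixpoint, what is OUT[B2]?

Converged values:
  B0:  IN={}  OUT={c*f}
  B1:  IN={c*f}  OUT={c*f}
  B2:  IN={c*f}  OUT={c*f}
  B3:  IN={c*f}  OUT={}

Merge at B2: IN[B2] = OUT[B0] ∩ OUT[B1] = {c*f}
Applying B2's transfer function to that IN value gives OUT[B2] (row B2 above).

Answer: {c*f}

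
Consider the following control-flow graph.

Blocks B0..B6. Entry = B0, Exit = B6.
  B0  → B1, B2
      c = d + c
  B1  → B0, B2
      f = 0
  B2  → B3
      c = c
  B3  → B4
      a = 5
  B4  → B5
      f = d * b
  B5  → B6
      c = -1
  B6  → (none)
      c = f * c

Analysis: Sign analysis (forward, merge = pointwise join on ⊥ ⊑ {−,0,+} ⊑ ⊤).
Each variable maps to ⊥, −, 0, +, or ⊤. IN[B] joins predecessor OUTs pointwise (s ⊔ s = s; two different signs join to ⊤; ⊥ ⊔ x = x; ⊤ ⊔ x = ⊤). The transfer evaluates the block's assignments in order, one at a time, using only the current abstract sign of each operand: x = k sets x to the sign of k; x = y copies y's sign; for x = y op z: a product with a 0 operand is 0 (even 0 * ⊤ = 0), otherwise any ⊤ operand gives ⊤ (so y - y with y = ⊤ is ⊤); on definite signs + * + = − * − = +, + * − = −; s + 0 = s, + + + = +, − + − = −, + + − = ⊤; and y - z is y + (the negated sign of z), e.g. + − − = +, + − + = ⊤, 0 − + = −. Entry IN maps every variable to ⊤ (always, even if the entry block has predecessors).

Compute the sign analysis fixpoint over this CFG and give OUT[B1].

Answer: {a: ⊤, b: ⊤, c: ⊤, d: ⊤, e: ⊤, f: 0}

Working:
Converged values:
  B0:   IN=(all ⊤)   OUT=(all ⊤)
  B1:   IN=(all ⊤)   OUT={f:0; rest ⊤}
  B2:   IN=(all ⊤)   OUT=(all ⊤)
  B3:   IN=(all ⊤)   OUT={a:+; rest ⊤}
  B4:   IN={a:+; rest ⊤}   OUT={a:+; rest ⊤}
  B5:   IN={a:+; rest ⊤}   OUT={a:+, c:-; rest ⊤}
  B6:   IN={a:+, c:-; rest ⊤}   OUT={a:+; rest ⊤}

Merge at B1: IN[B1] = OUT[B0] = {a: ⊤, b: ⊤, c: ⊤, d: ⊤, e: ⊤, f: ⊤}
Applying B1's transfer function to that IN value gives OUT[B1] (row B1 above).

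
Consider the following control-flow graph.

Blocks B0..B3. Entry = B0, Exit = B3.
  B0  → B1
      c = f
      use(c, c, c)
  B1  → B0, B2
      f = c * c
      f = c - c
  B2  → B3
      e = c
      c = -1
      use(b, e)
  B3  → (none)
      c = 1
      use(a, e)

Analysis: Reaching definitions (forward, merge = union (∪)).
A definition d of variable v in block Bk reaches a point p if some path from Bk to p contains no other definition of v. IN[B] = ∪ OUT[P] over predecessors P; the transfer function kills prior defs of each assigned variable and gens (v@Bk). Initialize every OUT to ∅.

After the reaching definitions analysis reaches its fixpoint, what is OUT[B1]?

Fixpoint table:
  B0:  IN={c@B0, f@B1}  OUT={c@B0, f@B1}
  B1:  IN={c@B0, f@B1}  OUT={c@B0, f@B1}
  B2:  IN={c@B0, f@B1}  OUT={c@B2, e@B2, f@B1}
  B3:  IN={c@B2, e@B2, f@B1}  OUT={c@B3, e@B2, f@B1}

Merge at B1: IN[B1] = OUT[B0] = {c@B0, f@B1}
Applying B1's transfer function to that IN value gives OUT[B1] (row B1 above).

Answer: {c@B0, f@B1}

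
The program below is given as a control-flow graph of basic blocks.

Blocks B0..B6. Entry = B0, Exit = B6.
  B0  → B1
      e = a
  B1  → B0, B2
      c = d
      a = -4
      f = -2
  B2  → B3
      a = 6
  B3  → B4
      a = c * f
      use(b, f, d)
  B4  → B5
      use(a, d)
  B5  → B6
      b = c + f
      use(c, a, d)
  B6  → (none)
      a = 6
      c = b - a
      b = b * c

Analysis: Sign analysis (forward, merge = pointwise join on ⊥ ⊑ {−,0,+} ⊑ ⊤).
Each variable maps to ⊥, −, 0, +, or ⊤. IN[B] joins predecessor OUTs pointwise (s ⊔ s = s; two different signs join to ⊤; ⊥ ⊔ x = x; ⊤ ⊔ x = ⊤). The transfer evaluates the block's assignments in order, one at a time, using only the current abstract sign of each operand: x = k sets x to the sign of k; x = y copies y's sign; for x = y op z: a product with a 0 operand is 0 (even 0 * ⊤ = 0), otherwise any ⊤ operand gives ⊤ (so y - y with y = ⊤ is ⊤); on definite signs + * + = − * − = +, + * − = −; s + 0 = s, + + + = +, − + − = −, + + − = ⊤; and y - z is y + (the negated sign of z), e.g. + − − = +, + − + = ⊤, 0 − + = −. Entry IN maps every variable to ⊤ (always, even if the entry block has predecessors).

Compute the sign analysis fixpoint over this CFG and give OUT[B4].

Answer: {a: ⊤, b: ⊤, c: ⊤, d: ⊤, e: ⊤, f: -}

Derivation:
Per-block solution:
  B0: | IN=(all ⊤) | OUT=(all ⊤)
  B1: | IN=(all ⊤) | OUT={a:-, f:-; rest ⊤}
  B2: | IN={a:-, f:-; rest ⊤} | OUT={a:+, f:-; rest ⊤}
  B3: | IN={a:+, f:-; rest ⊤} | OUT={f:-; rest ⊤}
  B4: | IN={f:-; rest ⊤} | OUT={f:-; rest ⊤}
  B5: | IN={f:-; rest ⊤} | OUT={f:-; rest ⊤}
  B6: | IN={f:-; rest ⊤} | OUT={a:+, f:-; rest ⊤}

Merge at B4: IN[B4] = OUT[B3] = {a: ⊤, b: ⊤, c: ⊤, d: ⊤, e: ⊤, f: -}
Applying B4's transfer function to that IN value gives OUT[B4] (row B4 above).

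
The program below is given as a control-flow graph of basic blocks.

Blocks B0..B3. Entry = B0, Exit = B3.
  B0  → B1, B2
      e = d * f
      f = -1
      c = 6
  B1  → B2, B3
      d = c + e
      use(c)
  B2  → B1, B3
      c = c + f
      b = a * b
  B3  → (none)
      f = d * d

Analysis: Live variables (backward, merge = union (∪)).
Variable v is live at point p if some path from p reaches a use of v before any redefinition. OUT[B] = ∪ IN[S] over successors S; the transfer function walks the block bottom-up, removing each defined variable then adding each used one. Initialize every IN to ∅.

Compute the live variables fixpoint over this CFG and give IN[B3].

Per-block solution:
  B0:   IN={a, b, d, f}   OUT={a, b, c, d, e, f}
  B1:   IN={a, b, c, e, f}   OUT={a, b, c, d, e, f}
  B2:   IN={a, b, c, d, e, f}   OUT={a, b, c, d, e, f}
  B3:   IN={d}   OUT={}

B3 is the boundary node: OUT[B3] = {}
Applying B3's transfer function to that OUT value gives IN[B3] (row B3 above).

Answer: {d}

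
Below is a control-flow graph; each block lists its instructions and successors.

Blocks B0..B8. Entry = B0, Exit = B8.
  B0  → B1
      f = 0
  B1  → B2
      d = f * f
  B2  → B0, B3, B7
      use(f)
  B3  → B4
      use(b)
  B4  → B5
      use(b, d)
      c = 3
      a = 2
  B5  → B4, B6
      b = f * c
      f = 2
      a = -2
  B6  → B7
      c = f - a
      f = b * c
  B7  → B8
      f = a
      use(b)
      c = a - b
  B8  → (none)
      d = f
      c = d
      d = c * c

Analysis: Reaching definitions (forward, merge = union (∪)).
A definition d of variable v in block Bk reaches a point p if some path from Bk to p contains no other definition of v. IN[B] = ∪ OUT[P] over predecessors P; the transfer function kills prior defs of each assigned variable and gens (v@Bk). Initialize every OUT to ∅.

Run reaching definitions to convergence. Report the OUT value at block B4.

Converged values:
  B0:  IN={d@B1, f@B0}  OUT={d@B1, f@B0}
  B1:  IN={d@B1, f@B0}  OUT={d@B1, f@B0}
  B2:  IN={d@B1, f@B0}  OUT={d@B1, f@B0}
  B3:  IN={d@B1, f@B0}  OUT={d@B1, f@B0}
  B4:  IN={a@B5, b@B5, c@B4, d@B1, f@B0, f@B5}  OUT={a@B4, b@B5, c@B4, d@B1, f@B0, f@B5}
  B5:  IN={a@B4, b@B5, c@B4, d@B1, f@B0, f@B5}  OUT={a@B5, b@B5, c@B4, d@B1, f@B5}
  B6:  IN={a@B5, b@B5, c@B4, d@B1, f@B5}  OUT={a@B5, b@B5, c@B6, d@B1, f@B6}
  B7:  IN={a@B5, b@B5, c@B6, d@B1, f@B0, f@B6}  OUT={a@B5, b@B5, c@B7, d@B1, f@B7}
  B8:  IN={a@B5, b@B5, c@B7, d@B1, f@B7}  OUT={a@B5, b@B5, c@B8, d@B8, f@B7}

Merge at B4: IN[B4] = OUT[B3] ⊔ OUT[B5] = {a@B5, b@B5, c@B4, d@B1, f@B0, f@B5}
Applying B4's transfer function to that IN value gives OUT[B4] (row B4 above).

Answer: {a@B4, b@B5, c@B4, d@B1, f@B0, f@B5}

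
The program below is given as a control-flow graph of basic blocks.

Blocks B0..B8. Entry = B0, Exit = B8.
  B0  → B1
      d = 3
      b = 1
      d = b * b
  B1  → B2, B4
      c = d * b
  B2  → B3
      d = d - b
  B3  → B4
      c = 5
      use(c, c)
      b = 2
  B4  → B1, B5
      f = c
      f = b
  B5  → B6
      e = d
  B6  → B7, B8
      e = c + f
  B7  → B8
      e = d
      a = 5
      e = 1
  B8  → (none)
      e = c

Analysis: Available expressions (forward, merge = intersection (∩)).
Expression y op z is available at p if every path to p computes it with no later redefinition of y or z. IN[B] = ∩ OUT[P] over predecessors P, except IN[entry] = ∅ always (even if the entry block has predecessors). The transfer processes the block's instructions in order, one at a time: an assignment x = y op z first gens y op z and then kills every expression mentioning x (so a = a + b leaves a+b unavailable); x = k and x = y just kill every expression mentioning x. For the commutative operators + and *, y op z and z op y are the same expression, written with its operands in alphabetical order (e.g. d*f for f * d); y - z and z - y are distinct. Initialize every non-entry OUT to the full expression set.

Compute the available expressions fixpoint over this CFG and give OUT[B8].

Answer: {c+f}

Derivation:
Per-block solution:
  B0:  IN={}  OUT={b*b}
  B1:  IN={}  OUT={b*d}
  B2:  IN={b*d}  OUT={}
  B3:  IN={}  OUT={}
  B4:  IN={}  OUT={}
  B5:  IN={}  OUT={}
  B6:  IN={}  OUT={c+f}
  B7:  IN={c+f}  OUT={c+f}
  B8:  IN={c+f}  OUT={c+f}

Merge at B8: IN[B8] = OUT[B6] ∩ OUT[B7] = {c+f}
Applying B8's transfer function to that IN value gives OUT[B8] (row B8 above).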